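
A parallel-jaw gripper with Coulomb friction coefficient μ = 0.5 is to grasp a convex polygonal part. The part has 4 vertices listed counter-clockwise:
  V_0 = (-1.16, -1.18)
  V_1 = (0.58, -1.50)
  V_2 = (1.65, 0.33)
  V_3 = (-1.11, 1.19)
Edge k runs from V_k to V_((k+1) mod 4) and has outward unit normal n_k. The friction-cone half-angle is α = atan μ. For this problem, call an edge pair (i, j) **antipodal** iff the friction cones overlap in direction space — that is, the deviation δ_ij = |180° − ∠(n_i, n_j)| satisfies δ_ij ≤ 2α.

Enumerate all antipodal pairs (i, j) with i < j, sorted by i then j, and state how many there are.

α = atan 0.5 = 26.57°;  2α = 53.13°
n_0 = (-0.1809, -0.9835)
n_1 = (+0.8633, -0.5048)
n_2 = (+0.2975, +0.9547)
n_3 = (-0.9998, +0.0211)
  (0,1): δ = 109.89°  ·
  (0,2): δ = 6.89°  ✓
  (0,3): δ = 99.21°  ·
  (1,2): δ = 76.99°  ·
  (1,3): δ = 29.11°  ✓
  (2,3): δ = 73.90°  ·
antipodal pairs: 2

count = 2; pairs: (0,2), (1,3)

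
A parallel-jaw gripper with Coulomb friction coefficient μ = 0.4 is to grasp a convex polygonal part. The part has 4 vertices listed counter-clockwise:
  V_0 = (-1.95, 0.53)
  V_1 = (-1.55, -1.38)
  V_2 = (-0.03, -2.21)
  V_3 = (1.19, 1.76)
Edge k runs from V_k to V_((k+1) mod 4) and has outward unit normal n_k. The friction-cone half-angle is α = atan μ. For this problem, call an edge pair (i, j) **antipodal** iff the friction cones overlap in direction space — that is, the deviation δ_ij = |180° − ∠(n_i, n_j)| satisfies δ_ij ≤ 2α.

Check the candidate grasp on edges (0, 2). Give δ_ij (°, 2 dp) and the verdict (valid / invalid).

α = atan 0.4 = 21.80°;  2α = 43.60°
edge 0: e_0 = (+0.40, -1.91);  n_0 = (-0.9788, -0.2050)
edge 2: e_2 = (+1.22, +3.97);  n_2 = (+0.9559, -0.2937)
∠(n_0, n_2) = 151.09°
δ = |180° − 151.09°| = 28.91°
28.91° ≤ 2α = 43.60°  →  valid

δ = 28.91°, valid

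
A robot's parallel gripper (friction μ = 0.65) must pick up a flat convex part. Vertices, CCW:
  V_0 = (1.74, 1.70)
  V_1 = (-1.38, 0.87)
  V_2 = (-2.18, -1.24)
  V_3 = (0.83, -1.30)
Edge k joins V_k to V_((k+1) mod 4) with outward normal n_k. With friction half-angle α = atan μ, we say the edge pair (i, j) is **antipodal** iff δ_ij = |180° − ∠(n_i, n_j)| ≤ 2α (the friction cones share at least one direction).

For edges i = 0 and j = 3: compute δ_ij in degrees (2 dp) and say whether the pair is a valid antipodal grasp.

δ = 58.23°, valid

α = atan 0.65 = 33.02°;  2α = 66.05°
edge 0: e_0 = (-3.12, -0.83);  n_0 = (-0.2571, +0.9664)
edge 3: e_3 = (+0.91, +3.00);  n_3 = (+0.9569, -0.2903)
∠(n_0, n_3) = 121.77°
δ = |180° − 121.77°| = 58.23°
58.23° ≤ 2α = 66.05°  →  valid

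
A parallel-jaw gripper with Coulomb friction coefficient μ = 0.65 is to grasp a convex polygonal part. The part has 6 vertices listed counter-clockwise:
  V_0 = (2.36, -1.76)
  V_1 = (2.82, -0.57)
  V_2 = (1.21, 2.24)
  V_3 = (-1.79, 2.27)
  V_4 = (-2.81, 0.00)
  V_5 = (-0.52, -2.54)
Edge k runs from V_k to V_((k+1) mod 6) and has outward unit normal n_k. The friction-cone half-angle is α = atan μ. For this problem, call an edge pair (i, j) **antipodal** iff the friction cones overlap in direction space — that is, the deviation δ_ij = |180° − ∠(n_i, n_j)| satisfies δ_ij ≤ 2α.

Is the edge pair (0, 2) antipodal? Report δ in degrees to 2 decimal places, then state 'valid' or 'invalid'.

α = atan 0.65 = 33.02°;  2α = 66.05°
edge 0: e_0 = (+0.46, +1.19);  n_0 = (+0.9327, -0.3606)
edge 2: e_2 = (-3.00, +0.03);  n_2 = (+0.0100, +1.0000)
∠(n_0, n_2) = 110.56°
δ = |180° − 110.56°| = 69.44°
69.44° > 2α = 66.05°  →  invalid

δ = 69.44°, invalid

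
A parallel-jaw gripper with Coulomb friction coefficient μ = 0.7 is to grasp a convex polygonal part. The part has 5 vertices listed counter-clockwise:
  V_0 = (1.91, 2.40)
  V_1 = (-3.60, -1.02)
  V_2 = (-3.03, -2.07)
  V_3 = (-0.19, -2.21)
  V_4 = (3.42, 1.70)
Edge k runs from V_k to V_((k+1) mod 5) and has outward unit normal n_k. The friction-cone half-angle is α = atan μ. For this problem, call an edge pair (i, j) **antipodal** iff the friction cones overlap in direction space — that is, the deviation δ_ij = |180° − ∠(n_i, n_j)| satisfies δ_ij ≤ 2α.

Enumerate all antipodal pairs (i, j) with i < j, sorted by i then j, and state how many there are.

count = 4; pairs: (0,2), (0,3), (1,4), (2,4)

α = atan 0.7 = 34.99°;  2α = 69.98°
n_0 = (-0.5274, +0.8496)
n_1 = (-0.8789, -0.4771)
n_2 = (-0.0492, -0.9988)
n_3 = (+0.7347, -0.6784)
n_4 = (+0.4206, +0.9073)
  (0,1): δ = 93.33°  ·
  (0,2): δ = 34.65°  ✓
  (0,3): δ = 15.46°  ✓
  (0,4): δ = 123.30°  ·
  (1,2): δ = 121.32°  ·
  (1,3): δ = 71.21°  ·
  (1,4): δ = 36.63°  ✓
  (2,3): δ = 129.89°  ·
  (2,4): δ = 22.05°  ✓
  (3,4): δ = 72.16°  ·
antipodal pairs: 4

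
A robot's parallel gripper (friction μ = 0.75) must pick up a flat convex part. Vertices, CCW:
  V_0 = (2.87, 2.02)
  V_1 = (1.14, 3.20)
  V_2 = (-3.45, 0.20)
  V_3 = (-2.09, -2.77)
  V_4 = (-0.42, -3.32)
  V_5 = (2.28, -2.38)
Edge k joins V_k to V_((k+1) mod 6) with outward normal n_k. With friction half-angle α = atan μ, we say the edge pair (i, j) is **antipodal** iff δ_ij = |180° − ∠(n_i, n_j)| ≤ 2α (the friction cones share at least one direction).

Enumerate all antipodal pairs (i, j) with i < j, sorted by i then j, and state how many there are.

count = 7; pairs: (0,2), (0,3), (0,4), (1,3), (1,4), (1,5), (2,5)

α = atan 0.75 = 36.87°;  2α = 73.74°
n_0 = (+0.5635, +0.8261)
n_1 = (-0.5471, +0.8371)
n_2 = (-0.9092, -0.4163)
n_3 = (-0.3128, -0.9498)
n_4 = (+0.3288, -0.9444)
n_5 = (+0.9911, -0.1329)
  (0,1): δ = 112.53°  ·
  (0,2): δ = 31.10°  ✓
  (0,3): δ = 16.07°  ✓
  (0,4): δ = 53.49°  ✓
  (0,5): δ = 116.66°  ·
  (1,2): δ = 98.56°  ·
  (1,3): δ = 51.40°  ✓
  (1,4): δ = 13.97°  ✓
  (1,5): δ = 49.19°  ✓
  (2,3): δ = 132.83°  ·
  (2,4): δ = 95.41°  ·
  (2,5): δ = 32.24°  ✓
  (3,4): δ = 142.58°  ·
  (3,5): δ = 79.41°  ·
  (4,5): δ = 116.83°  ·
antipodal pairs: 7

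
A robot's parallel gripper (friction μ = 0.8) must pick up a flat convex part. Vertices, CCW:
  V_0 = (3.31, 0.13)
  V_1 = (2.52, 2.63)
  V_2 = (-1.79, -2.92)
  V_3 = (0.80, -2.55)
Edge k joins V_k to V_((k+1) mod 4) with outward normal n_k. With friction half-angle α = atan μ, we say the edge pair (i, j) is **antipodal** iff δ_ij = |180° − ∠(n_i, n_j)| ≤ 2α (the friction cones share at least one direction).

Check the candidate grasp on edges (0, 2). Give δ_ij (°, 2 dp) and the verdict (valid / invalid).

δ = 80.59°, invalid

α = atan 0.8 = 38.66°;  2α = 77.32°
edge 0: e_0 = (-0.79, +2.50);  n_0 = (+0.9535, +0.3013)
edge 2: e_2 = (+2.59, +0.37);  n_2 = (+0.1414, -0.9899)
∠(n_0, n_2) = 99.41°
δ = |180° − 99.41°| = 80.59°
80.59° > 2α = 77.32°  →  invalid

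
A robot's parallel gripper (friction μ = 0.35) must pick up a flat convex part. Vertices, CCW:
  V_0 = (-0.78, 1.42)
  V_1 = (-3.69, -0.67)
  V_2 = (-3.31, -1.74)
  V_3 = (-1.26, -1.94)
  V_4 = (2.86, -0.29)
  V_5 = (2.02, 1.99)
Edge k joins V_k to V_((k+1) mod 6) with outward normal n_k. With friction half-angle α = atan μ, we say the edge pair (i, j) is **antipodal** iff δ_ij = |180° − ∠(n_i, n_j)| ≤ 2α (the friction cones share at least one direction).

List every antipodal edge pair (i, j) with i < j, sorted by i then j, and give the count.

count = 4; pairs: (0,3), (1,4), (2,5), (3,5)

α = atan 0.35 = 19.29°;  2α = 38.58°
n_0 = (-0.5833, +0.8122)
n_1 = (-0.9423, -0.3347)
n_2 = (-0.0971, -0.9953)
n_3 = (+0.3718, -0.9283)
n_4 = (+0.9383, +0.3457)
n_5 = (-0.1995, +0.9799)
  (0,1): δ = 106.13°  ·
  (0,2): δ = 41.26°  ·
  (0,3): δ = 13.86°  ✓
  (0,4): δ = 74.54°  ·
  (0,5): δ = 155.82°  ·
  (1,2): δ = 115.12°  ·
  (1,3): δ = 87.73°  ·
  (1,4): δ = 0.67°  ✓
  (1,5): δ = 81.95°  ·
  (2,3): δ = 152.60°  ·
  (2,4): δ = 64.20°  ·
  (2,5): δ = 17.08°  ✓
  (3,4): δ = 91.60°  ·
  (3,5): δ = 10.32°  ✓
  (4,5): δ = 98.72°  ·
antipodal pairs: 4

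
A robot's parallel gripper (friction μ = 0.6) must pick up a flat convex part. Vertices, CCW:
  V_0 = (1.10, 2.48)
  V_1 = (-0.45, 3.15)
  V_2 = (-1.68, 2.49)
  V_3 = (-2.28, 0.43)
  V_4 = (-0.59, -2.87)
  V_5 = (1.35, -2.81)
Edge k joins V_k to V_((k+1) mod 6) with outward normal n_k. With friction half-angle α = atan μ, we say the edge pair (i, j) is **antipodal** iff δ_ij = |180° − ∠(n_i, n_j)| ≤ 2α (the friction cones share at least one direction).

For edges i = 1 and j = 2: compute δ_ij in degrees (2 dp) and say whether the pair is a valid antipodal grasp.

α = atan 0.6 = 30.96°;  2α = 61.93°
edge 1: e_1 = (-1.23, -0.66);  n_1 = (-0.4728, +0.8812)
edge 2: e_2 = (-0.60, -2.06);  n_2 = (-0.9601, +0.2796)
∠(n_1, n_2) = 45.54°
δ = |180° − 45.54°| = 134.46°
134.46° > 2α = 61.93°  →  invalid

δ = 134.46°, invalid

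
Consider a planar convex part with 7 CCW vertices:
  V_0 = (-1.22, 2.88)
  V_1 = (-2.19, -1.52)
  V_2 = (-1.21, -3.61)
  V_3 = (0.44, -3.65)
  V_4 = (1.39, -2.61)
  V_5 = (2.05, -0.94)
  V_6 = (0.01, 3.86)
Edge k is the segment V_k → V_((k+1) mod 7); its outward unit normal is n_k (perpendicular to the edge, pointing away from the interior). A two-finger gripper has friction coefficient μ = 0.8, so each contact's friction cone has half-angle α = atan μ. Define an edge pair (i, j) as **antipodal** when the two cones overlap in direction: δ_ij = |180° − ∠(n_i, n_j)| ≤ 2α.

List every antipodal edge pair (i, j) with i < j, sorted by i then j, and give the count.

count = 11; pairs: (0,3), (0,4), (0,5), (1,3), (1,4), (1,5), (2,5), (2,6), (3,6), (4,6), (5,6)

α = atan 0.8 = 38.66°;  2α = 77.32°
n_0 = (-0.9766, +0.2153)
n_1 = (-0.9054, -0.4245)
n_2 = (-0.0242, -0.9997)
n_3 = (+0.7383, -0.6744)
n_4 = (+0.9300, -0.3675)
n_5 = (+0.9203, +0.3911)
n_6 = (-0.6231, +0.7821)
  (0,1): δ = 142.45°  ·
  (0,2): δ = 78.96°  ·
  (0,3): δ = 29.98°  ✓
  (0,4): δ = 9.13°  ✓
  (0,5): δ = 35.46°  ✓
  (0,6): δ = 140.98°  ·
  (1,2): δ = 116.51°  ·
  (1,3): δ = 67.53°  ✓
  (1,4): δ = 46.69°  ✓
  (1,5): δ = 2.10°  ✓
  (1,6): δ = 103.42°  ·
  (2,3): δ = 131.02°  ·
  (2,4): δ = 110.18°  ·
  (2,5): δ = 65.59°  ✓
  (2,6): δ = 39.93°  ✓
  (3,4): δ = 159.15°  ·
  (3,5): δ = 114.56°  ·
  (3,6): δ = 9.04°  ✓
  (4,5): δ = 135.41°  ·
  (4,6): δ = 29.89°  ✓
  (5,6): δ = 74.48°  ✓
antipodal pairs: 11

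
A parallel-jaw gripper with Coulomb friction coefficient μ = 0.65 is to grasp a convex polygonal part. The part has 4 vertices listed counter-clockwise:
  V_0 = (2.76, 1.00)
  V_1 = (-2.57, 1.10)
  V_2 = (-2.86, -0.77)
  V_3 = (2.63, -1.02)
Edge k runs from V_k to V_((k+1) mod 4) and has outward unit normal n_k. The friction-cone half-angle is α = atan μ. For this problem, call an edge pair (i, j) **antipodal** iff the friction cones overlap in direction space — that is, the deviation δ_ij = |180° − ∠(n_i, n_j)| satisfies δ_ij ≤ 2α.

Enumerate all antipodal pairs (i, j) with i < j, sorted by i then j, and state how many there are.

count = 2; pairs: (0,2), (1,3)

α = atan 0.65 = 33.02°;  2α = 66.05°
n_0 = (+0.0188, +0.9998)
n_1 = (-0.9882, +0.1532)
n_2 = (-0.0455, -0.9990)
n_3 = (+0.9979, -0.0642)
  (0,1): δ = 97.74°  ·
  (0,2): δ = 1.53°  ✓
  (0,3): δ = 87.39°  ·
  (1,2): δ = 83.79°  ·
  (1,3): δ = 5.13°  ✓
  (2,3): δ = 91.07°  ·
antipodal pairs: 2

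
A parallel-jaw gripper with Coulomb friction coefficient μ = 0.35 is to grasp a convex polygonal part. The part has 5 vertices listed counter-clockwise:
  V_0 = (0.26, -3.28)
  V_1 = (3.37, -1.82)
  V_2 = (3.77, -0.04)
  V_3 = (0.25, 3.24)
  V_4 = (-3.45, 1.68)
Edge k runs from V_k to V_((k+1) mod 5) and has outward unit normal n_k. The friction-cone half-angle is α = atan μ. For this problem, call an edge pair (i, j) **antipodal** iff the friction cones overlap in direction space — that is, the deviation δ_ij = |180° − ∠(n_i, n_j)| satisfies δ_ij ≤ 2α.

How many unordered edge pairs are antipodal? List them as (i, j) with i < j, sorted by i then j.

α = atan 0.35 = 19.29°;  2α = 38.58°
n_0 = (+0.4250, -0.9052)
n_1 = (+0.9757, -0.2193)
n_2 = (+0.6817, +0.7316)
n_3 = (-0.3885, +0.9214)
n_4 = (-0.8008, -0.5990)
  (0,1): δ = 127.81°  ·
  (0,2): δ = 68.13°  ·
  (0,3): δ = 2.29°  ✓
  (0,4): δ = 101.65°  ·
  (1,2): δ = 120.31°  ·
  (1,3): δ = 54.47°  ·
  (1,4): δ = 49.46°  ·
  (2,3): δ = 114.16°  ·
  (2,4): δ = 10.23°  ✓
  (3,4): δ = 76.07°  ·
antipodal pairs: 2

count = 2; pairs: (0,3), (2,4)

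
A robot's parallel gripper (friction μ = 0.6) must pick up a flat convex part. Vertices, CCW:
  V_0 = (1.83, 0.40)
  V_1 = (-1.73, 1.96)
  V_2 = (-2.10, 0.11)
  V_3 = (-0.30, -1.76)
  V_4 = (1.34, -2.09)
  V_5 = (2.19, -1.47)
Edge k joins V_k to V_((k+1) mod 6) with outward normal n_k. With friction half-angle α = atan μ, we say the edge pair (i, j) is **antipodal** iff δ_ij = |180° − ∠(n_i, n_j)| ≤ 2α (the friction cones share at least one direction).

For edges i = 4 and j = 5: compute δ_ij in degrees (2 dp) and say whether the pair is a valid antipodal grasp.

δ = 115.21°, invalid

α = atan 0.6 = 30.96°;  2α = 61.93°
edge 4: e_4 = (+0.85, +0.62);  n_4 = (+0.5893, -0.8079)
edge 5: e_5 = (-0.36, +1.87);  n_5 = (+0.9820, +0.1890)
∠(n_4, n_5) = 64.79°
δ = |180° − 64.79°| = 115.21°
115.21° > 2α = 61.93°  →  invalid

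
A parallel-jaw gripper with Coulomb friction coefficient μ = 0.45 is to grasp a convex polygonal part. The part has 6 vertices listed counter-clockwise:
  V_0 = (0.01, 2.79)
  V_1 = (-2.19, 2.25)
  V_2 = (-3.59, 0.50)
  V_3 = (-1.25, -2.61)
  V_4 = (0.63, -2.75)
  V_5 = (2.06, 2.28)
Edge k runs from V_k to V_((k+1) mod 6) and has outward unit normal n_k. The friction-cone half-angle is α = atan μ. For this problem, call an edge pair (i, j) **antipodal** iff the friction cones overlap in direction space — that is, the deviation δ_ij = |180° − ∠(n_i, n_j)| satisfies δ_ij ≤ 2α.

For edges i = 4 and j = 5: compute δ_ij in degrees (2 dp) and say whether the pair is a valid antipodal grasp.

α = atan 0.45 = 24.23°;  2α = 48.46°
edge 4: e_4 = (+1.43, +5.03);  n_4 = (+0.9619, -0.2735)
edge 5: e_5 = (-2.05, +0.51);  n_5 = (+0.2414, +0.9704)
∠(n_4, n_5) = 91.90°
δ = |180° − 91.90°| = 88.10°
88.10° > 2α = 48.46°  →  invalid

δ = 88.10°, invalid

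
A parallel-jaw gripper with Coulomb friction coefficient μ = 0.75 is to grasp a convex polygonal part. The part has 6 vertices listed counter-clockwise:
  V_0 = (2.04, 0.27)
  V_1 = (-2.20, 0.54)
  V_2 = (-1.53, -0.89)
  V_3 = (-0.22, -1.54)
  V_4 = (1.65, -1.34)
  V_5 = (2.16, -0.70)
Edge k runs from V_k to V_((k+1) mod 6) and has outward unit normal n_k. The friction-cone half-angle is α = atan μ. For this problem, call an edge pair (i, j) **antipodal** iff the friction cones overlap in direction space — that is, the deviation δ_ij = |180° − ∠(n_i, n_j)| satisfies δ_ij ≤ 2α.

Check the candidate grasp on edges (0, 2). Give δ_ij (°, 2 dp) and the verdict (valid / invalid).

δ = 22.75°, valid

α = atan 0.75 = 36.87°;  2α = 73.74°
edge 0: e_0 = (-4.24, +0.27);  n_0 = (+0.0636, +0.9980)
edge 2: e_2 = (+1.31, -0.65);  n_2 = (-0.4445, -0.8958)
∠(n_0, n_2) = 157.25°
δ = |180° − 157.25°| = 22.75°
22.75° ≤ 2α = 73.74°  →  valid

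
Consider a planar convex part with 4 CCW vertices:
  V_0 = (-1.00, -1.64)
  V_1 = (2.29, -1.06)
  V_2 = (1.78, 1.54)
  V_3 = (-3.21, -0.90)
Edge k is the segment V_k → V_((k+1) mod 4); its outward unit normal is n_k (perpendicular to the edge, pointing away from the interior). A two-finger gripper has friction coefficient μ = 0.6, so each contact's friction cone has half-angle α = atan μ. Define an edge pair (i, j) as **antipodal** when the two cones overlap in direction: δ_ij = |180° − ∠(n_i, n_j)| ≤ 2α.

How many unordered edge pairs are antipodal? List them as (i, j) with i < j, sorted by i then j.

α = atan 0.6 = 30.96°;  2α = 61.93°
n_0 = (+0.1736, -0.9848)
n_1 = (+0.9813, +0.1925)
n_2 = (-0.4393, +0.8984)
n_3 = (-0.3175, -0.9483)
  (0,1): δ = 88.90°  ·
  (0,2): δ = 16.06°  ✓
  (0,3): δ = 151.49°  ·
  (1,2): δ = 75.04°  ·
  (1,3): δ = 60.39°  ✓
  (2,3): δ = 44.57°  ✓
antipodal pairs: 3

count = 3; pairs: (0,2), (1,3), (2,3)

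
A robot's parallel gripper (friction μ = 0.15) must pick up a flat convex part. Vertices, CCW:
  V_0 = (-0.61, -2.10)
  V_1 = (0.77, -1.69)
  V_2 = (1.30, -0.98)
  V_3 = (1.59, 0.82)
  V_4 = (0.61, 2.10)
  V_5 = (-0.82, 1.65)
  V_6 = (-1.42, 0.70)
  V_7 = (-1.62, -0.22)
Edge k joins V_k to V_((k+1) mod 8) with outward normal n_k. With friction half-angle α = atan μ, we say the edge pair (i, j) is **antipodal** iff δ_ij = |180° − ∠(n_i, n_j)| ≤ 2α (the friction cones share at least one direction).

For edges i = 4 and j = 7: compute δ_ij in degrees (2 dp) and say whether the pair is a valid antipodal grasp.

δ = 79.22°, invalid

α = atan 0.15 = 8.53°;  2α = 17.06°
edge 4: e_4 = (-1.43, -0.45);  n_4 = (-0.3002, +0.9539)
edge 7: e_7 = (+1.01, -1.88);  n_7 = (-0.8809, -0.4733)
∠(n_4, n_7) = 100.78°
δ = |180° − 100.78°| = 79.22°
79.22° > 2α = 17.06°  →  invalid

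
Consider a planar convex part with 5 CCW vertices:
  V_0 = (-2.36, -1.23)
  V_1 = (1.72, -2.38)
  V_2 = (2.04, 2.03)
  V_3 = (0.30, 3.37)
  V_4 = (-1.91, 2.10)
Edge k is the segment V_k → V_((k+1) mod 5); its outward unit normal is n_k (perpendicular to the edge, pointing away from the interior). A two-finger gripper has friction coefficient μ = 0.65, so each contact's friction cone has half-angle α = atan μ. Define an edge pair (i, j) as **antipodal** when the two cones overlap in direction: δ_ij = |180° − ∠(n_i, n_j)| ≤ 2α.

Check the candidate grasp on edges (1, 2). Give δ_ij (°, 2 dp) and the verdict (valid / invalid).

α = atan 0.65 = 33.02°;  2α = 66.05°
edge 1: e_1 = (+0.32, +4.41);  n_1 = (+0.9974, -0.0724)
edge 2: e_2 = (-1.74, +1.34);  n_2 = (+0.6102, +0.7923)
∠(n_1, n_2) = 56.55°
δ = |180° − 56.55°| = 123.45°
123.45° > 2α = 66.05°  →  invalid

δ = 123.45°, invalid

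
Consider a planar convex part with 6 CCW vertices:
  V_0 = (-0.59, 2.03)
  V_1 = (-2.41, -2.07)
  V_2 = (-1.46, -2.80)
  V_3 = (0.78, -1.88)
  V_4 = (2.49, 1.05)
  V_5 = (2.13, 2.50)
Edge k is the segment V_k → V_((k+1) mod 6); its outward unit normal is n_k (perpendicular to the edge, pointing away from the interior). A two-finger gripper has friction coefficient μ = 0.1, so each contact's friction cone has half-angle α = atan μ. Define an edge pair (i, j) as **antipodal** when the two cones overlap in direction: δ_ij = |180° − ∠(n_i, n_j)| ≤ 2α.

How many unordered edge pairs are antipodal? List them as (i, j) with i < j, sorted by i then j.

count = 1; pairs: (0,3)

α = atan 0.1 = 5.71°;  2α = 11.42°
n_0 = (-0.9140, +0.4057)
n_1 = (-0.6093, -0.7929)
n_2 = (+0.3799, -0.9250)
n_3 = (+0.8637, -0.5041)
n_4 = (+0.9705, +0.2410)
n_5 = (-0.1703, +0.9854)
  (0,1): δ = 103.60°  ·
  (0,2): δ = 43.73°  ·
  (0,3): δ = 6.33°  ✓
  (0,4): δ = 37.88°  ·
  (0,5): δ = 123.74°  ·
  (1,2): δ = 120.13°  ·
  (1,3): δ = 82.73°  ·
  (1,4): δ = 38.52°  ·
  (1,5): δ = 47.34°  ·
  (2,3): δ = 142.60°  ·
  (2,4): δ = 98.39°  ·
  (2,5): δ = 12.53°  ·
  (3,4): δ = 135.79°  ·
  (3,5): δ = 49.93°  ·
  (4,5): δ = 94.14°  ·
antipodal pairs: 1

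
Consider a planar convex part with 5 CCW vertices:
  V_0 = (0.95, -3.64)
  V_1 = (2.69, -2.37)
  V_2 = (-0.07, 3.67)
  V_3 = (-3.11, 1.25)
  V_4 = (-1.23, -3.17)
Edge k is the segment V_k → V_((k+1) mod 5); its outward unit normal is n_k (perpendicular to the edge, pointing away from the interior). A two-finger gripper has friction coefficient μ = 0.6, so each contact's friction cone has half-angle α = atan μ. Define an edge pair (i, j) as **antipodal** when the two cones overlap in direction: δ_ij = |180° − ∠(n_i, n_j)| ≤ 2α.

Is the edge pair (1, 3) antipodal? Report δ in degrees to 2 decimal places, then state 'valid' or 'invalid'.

α = atan 0.6 = 30.96°;  2α = 61.93°
edge 1: e_1 = (-2.76, +6.04);  n_1 = (+0.9095, +0.4156)
edge 3: e_3 = (+1.88, -4.42);  n_3 = (-0.9202, -0.3914)
∠(n_1, n_3) = 178.48°
δ = |180° − 178.48°| = 1.52°
1.52° ≤ 2α = 61.93°  →  valid

δ = 1.52°, valid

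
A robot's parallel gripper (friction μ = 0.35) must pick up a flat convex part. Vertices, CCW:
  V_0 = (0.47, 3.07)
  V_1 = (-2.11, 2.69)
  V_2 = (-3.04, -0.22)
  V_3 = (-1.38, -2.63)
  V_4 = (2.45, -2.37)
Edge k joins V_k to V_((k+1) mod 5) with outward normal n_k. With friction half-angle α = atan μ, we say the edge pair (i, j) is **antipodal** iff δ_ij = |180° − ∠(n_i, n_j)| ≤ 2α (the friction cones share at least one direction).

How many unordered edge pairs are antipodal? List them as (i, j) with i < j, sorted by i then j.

α = atan 0.35 = 19.29°;  2α = 38.58°
n_0 = (-0.1457, +0.9893)
n_1 = (-0.9525, +0.3044)
n_2 = (-0.8235, -0.5673)
n_3 = (+0.0677, -0.9977)
n_4 = (+0.9397, +0.3420)
  (0,1): δ = 116.10°  ·
  (0,2): δ = 63.82°  ·
  (0,3): δ = 4.50°  ✓
  (0,4): δ = 101.62°  ·
  (1,2): δ = 127.72°  ·
  (1,3): δ = 68.39°  ·
  (1,4): δ = 37.72°  ✓
  (2,3): δ = 120.68°  ·
  (2,4): δ = 14.56°  ✓
  (3,4): δ = 73.88°  ·
antipodal pairs: 3

count = 3; pairs: (0,3), (1,4), (2,4)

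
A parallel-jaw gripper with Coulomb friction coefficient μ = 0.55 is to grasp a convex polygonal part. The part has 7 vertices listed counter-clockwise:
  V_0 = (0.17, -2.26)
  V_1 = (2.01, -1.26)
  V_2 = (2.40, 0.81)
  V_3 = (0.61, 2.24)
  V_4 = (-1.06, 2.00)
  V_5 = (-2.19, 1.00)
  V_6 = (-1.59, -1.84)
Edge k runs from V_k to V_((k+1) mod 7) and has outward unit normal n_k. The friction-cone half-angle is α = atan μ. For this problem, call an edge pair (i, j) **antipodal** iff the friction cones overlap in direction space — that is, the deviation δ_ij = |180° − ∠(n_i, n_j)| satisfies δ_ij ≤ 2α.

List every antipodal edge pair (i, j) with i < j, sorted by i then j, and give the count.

count = 8; pairs: (0,3), (0,4), (1,4), (1,5), (2,5), (2,6), (3,6), (4,6)

α = atan 0.55 = 28.81°;  2α = 57.62°
n_0 = (+0.4775, -0.8786)
n_1 = (+0.9827, -0.1851)
n_2 = (+0.6242, +0.7813)
n_3 = (-0.1423, +0.9898)
n_4 = (-0.6627, +0.7489)
n_5 = (-0.9784, -0.2067)
n_6 = (-0.2321, -0.9727)
  (0,1): δ = 129.19°  ·
  (0,2): δ = 67.14°  ·
  (0,3): δ = 20.34°  ✓
  (0,4): δ = 12.98°  ✓
  (0,5): δ = 73.41°  ·
  (0,6): δ = 138.06°  ·
  (1,2): δ = 117.95°  ·
  (1,3): δ = 71.15°  ·
  (1,4): δ = 37.82°  ✓
  (1,5): δ = 22.60°  ✓
  (1,6): δ = 87.25°  ·
  (2,3): δ = 133.20°  ·
  (2,4): δ = 99.87°  ·
  (2,5): δ = 39.45°  ✓
  (2,6): δ = 25.20°  ✓
  (3,4): δ = 146.67°  ·
  (3,5): δ = 86.25°  ·
  (3,6): δ = 21.60°  ✓
  (4,5): δ = 119.58°  ·
  (4,6): δ = 54.93°  ✓
  (5,6): δ = 115.35°  ·
antipodal pairs: 8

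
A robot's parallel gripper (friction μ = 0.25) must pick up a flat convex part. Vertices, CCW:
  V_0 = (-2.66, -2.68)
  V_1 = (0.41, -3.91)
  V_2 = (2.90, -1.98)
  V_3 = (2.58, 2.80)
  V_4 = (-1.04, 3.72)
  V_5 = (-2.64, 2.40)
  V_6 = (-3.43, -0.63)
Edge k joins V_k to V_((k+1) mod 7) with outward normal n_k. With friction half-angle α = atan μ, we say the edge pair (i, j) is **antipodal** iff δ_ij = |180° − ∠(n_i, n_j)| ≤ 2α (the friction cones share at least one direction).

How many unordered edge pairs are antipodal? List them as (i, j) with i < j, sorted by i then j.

α = atan 0.25 = 14.04°;  2α = 28.07°
n_0 = (-0.3719, -0.9283)
n_1 = (+0.6126, -0.7904)
n_2 = (+0.9978, +0.0668)
n_3 = (+0.2463, +0.9692)
n_4 = (-0.6364, +0.7714)
n_5 = (-0.9677, +0.2523)
n_6 = (-0.9361, -0.3516)
  (0,1): δ = 120.39°  ·
  (0,2): δ = 64.34°  ·
  (0,3): δ = 7.57°  ✓
  (0,4): δ = 61.36°  ·
  (0,5): δ = 97.22°  ·
  (0,6): δ = 132.42°  ·
  (1,2): δ = 123.95°  ·
  (1,3): δ = 52.04°  ·
  (1,4): δ = 1.74°  ✓
  (1,5): δ = 37.61°  ·
  (1,6): δ = 72.81°  ·
  (2,3): δ = 108.09°  ·
  (2,4): δ = 54.31°  ·
  (2,5): δ = 18.44°  ✓
  (2,6): δ = 16.76°  ✓
  (3,4): δ = 126.22°  ·
  (3,5): δ = 90.35°  ·
  (3,6): δ = 55.15°  ·
  (4,5): δ = 144.14°  ·
  (4,6): δ = 108.94°  ·
  (5,6): δ = 144.80°  ·
antipodal pairs: 4

count = 4; pairs: (0,3), (1,4), (2,5), (2,6)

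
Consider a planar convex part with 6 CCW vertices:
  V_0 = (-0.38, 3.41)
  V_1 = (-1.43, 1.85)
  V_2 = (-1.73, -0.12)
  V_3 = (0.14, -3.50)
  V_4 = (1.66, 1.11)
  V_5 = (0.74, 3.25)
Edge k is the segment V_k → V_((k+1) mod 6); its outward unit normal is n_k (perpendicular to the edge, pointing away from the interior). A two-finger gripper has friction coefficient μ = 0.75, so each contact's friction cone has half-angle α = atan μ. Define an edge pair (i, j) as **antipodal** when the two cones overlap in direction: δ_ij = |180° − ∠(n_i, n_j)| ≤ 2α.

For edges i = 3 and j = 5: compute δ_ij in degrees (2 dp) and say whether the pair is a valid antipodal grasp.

δ = 79.88°, invalid

α = atan 0.75 = 36.87°;  2α = 73.74°
edge 3: e_3 = (+1.52, +4.61);  n_3 = (+0.9497, -0.3131)
edge 5: e_5 = (-1.12, +0.16);  n_5 = (+0.1414, +0.9899)
∠(n_3, n_5) = 100.12°
δ = |180° − 100.12°| = 79.88°
79.88° > 2α = 73.74°  →  invalid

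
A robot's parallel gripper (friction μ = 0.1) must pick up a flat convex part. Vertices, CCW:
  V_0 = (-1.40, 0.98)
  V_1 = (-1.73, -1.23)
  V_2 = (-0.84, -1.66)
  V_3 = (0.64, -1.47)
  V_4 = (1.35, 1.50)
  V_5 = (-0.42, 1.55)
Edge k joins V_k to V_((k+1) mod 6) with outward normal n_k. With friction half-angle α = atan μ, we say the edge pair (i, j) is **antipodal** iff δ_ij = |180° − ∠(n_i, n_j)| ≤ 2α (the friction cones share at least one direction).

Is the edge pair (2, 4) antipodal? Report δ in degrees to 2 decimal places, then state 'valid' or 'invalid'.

α = atan 0.1 = 5.71°;  2α = 11.42°
edge 2: e_2 = (+1.48, +0.19);  n_2 = (+0.1273, -0.9919)
edge 4: e_4 = (-1.77, +0.05);  n_4 = (+0.0282, +0.9996)
∠(n_2, n_4) = 171.07°
δ = |180° − 171.07°| = 8.93°
8.93° ≤ 2α = 11.42°  →  valid

δ = 8.93°, valid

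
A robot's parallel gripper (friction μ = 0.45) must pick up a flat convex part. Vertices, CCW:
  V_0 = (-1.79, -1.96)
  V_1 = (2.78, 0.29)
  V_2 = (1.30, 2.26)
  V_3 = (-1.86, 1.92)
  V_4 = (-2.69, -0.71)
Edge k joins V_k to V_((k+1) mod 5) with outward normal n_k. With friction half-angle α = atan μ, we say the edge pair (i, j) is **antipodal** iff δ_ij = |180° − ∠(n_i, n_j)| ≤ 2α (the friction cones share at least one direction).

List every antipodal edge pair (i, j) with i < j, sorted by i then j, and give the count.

α = atan 0.45 = 24.23°;  2α = 48.46°
n_0 = (+0.4417, -0.8972)
n_1 = (+0.7995, +0.6006)
n_2 = (-0.1070, +0.9943)
n_3 = (-0.9536, +0.3010)
n_4 = (-0.8115, -0.5843)
  (0,1): δ = 79.30°  ·
  (0,2): δ = 20.07°  ✓
  (0,3): δ = 46.27°  ✓
  (0,4): δ = 99.54°  ·
  (1,2): δ = 120.78°  ·
  (1,3): δ = 54.43°  ·
  (1,4): δ = 1.16°  ✓
  (2,3): δ = 113.66°  ·
  (2,4): δ = 60.39°  ·
  (3,4): δ = 126.73°  ·
antipodal pairs: 3

count = 3; pairs: (0,2), (0,3), (1,4)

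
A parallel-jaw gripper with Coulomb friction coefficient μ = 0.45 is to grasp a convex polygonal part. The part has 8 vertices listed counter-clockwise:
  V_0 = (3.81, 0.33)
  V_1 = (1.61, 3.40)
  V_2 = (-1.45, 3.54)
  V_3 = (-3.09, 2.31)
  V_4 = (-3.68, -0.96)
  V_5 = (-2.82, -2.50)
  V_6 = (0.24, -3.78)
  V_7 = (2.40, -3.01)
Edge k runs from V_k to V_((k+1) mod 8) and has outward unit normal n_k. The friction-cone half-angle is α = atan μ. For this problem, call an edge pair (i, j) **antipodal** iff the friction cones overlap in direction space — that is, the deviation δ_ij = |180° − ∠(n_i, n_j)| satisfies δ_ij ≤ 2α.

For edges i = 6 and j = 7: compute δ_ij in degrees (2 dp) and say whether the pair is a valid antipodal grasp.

α = atan 0.45 = 24.23°;  2α = 48.46°
edge 6: e_6 = (+2.16, +0.77);  n_6 = (+0.3358, -0.9419)
edge 7: e_7 = (+1.41, +3.34);  n_7 = (+0.9213, -0.3889)
∠(n_6, n_7) = 47.49°
δ = |180° − 47.49°| = 132.51°
132.51° > 2α = 48.46°  →  invalid

δ = 132.51°, invalid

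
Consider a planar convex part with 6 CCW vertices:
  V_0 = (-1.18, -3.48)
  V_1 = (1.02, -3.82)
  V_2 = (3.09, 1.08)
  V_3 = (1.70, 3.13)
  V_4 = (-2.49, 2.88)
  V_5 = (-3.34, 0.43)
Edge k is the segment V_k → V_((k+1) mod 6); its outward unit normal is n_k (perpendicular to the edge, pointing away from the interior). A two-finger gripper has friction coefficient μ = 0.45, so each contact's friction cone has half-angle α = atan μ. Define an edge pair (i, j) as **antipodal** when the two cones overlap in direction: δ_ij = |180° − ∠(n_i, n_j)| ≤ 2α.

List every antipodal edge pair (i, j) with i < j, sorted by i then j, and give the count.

count = 4; pairs: (0,2), (0,3), (1,4), (2,5)

α = atan 0.45 = 24.23°;  2α = 48.46°
n_0 = (-0.1527, -0.9883)
n_1 = (+0.9212, -0.3891)
n_2 = (+0.8277, +0.5612)
n_3 = (-0.0596, +0.9982)
n_4 = (-0.9448, +0.3278)
n_5 = (-0.8753, -0.4836)
  (0,1): δ = 104.12°  ·
  (0,2): δ = 47.08°  ✓
  (0,3): δ = 12.20°  ✓
  (0,4): δ = 79.65°  ·
  (0,5): δ = 127.70°  ·
  (1,2): δ = 122.96°  ·
  (1,3): δ = 63.68°  ·
  (1,4): δ = 3.77°  ✓
  (1,5): δ = 51.82°  ·
  (2,3): δ = 120.72°  ·
  (2,4): δ = 53.27°  ·
  (2,5): δ = 5.22°  ✓
  (3,4): δ = 112.55°  ·
  (3,5): δ = 64.50°  ·
  (4,5): δ = 131.95°  ·
antipodal pairs: 4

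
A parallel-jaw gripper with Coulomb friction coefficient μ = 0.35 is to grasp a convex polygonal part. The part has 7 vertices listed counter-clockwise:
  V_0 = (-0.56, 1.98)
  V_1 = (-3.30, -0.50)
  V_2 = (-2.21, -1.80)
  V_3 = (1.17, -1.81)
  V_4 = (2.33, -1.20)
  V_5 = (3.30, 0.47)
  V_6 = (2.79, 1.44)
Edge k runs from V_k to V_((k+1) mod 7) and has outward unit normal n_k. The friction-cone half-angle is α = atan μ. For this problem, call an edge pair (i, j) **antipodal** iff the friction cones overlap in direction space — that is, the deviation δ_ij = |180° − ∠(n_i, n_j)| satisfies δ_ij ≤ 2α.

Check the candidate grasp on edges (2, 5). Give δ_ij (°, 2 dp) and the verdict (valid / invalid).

α = atan 0.35 = 19.29°;  2α = 38.58°
edge 2: e_2 = (+3.38, -0.01);  n_2 = (-0.0030, -1.0000)
edge 5: e_5 = (-0.51, +0.97);  n_5 = (+0.8851, +0.4654)
∠(n_2, n_5) = 117.90°
δ = |180° − 117.90°| = 62.10°
62.10° > 2α = 38.58°  →  invalid

δ = 62.10°, invalid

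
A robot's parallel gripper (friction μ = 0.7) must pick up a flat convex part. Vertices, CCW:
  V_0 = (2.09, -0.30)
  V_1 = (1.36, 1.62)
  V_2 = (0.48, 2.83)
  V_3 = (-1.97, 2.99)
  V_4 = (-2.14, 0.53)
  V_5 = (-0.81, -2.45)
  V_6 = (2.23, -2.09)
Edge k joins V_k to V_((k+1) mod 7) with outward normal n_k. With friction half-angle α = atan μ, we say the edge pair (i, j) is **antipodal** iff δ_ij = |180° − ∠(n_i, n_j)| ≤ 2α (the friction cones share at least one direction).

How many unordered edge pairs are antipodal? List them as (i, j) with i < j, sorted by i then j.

count = 9; pairs: (0,3), (0,4), (1,3), (1,4), (1,5), (2,4), (2,5), (3,6), (4,6)

α = atan 0.7 = 34.99°;  2α = 69.98°
n_0 = (+0.9347, +0.3554)
n_1 = (+0.8087, +0.5882)
n_2 = (+0.0652, +0.9979)
n_3 = (-0.9976, +0.0689)
n_4 = (-0.9132, -0.4076)
n_5 = (+0.1176, -0.9931)
n_6 = (+0.9970, +0.0780)
  (0,1): δ = 164.79°  ·
  (0,2): δ = 114.55°  ·
  (0,3): δ = 24.77°  ✓
  (0,4): δ = 3.23°  ✓
  (0,5): δ = 75.94°  ·
  (0,6): δ = 163.65°  ·
  (1,2): δ = 129.76°  ·
  (1,3): δ = 39.98°  ✓
  (1,4): δ = 11.98°  ✓
  (1,5): δ = 60.73°  ✓
  (1,6): δ = 148.44°  ·
  (2,3): δ = 90.22°  ·
  (2,4): δ = 62.21°  ✓
  (2,5): δ = 10.49°  ✓
  (2,6): δ = 98.21°  ·
  (3,4): δ = 152.00°  ·
  (3,5): δ = 79.29°  ·
  (3,6): δ = 8.43°  ✓
  (4,5): δ = 107.30°  ·
  (4,6): δ = 19.58°  ✓
  (5,6): δ = 92.28°  ·
antipodal pairs: 9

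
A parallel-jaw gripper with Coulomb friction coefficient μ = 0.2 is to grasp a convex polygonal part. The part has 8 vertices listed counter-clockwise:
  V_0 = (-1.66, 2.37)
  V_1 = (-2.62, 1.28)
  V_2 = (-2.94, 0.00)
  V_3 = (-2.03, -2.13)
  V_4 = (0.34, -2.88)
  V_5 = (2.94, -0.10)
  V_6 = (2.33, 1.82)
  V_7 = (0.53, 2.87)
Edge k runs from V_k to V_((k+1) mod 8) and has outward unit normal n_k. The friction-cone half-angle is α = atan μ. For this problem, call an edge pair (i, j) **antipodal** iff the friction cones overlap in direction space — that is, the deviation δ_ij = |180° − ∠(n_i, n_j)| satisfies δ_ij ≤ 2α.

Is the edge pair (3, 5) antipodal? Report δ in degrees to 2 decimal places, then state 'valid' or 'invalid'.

α = atan 0.2 = 11.31°;  2α = 22.62°
edge 3: e_3 = (+2.37, -0.75);  n_3 = (-0.3017, -0.9534)
edge 5: e_5 = (-0.61, +1.92);  n_5 = (+0.9531, +0.3028)
∠(n_3, n_5) = 125.19°
δ = |180° − 125.19°| = 54.81°
54.81° > 2α = 22.62°  →  invalid

δ = 54.81°, invalid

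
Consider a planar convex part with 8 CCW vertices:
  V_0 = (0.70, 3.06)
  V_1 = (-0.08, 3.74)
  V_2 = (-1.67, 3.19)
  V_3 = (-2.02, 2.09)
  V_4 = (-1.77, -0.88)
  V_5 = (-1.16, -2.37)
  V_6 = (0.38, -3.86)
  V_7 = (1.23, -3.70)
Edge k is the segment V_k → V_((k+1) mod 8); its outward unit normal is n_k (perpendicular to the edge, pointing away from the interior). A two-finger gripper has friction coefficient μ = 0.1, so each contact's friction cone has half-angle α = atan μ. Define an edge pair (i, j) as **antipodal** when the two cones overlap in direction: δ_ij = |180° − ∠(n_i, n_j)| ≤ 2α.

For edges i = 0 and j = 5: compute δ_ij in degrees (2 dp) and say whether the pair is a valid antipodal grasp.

δ = 2.97°, valid

α = atan 0.1 = 5.71°;  2α = 11.42°
edge 0: e_0 = (-0.78, +0.68);  n_0 = (+0.6571, +0.7538)
edge 5: e_5 = (+1.54, -1.49);  n_5 = (-0.6953, -0.7187)
∠(n_0, n_5) = 177.03°
δ = |180° − 177.03°| = 2.97°
2.97° ≤ 2α = 11.42°  →  valid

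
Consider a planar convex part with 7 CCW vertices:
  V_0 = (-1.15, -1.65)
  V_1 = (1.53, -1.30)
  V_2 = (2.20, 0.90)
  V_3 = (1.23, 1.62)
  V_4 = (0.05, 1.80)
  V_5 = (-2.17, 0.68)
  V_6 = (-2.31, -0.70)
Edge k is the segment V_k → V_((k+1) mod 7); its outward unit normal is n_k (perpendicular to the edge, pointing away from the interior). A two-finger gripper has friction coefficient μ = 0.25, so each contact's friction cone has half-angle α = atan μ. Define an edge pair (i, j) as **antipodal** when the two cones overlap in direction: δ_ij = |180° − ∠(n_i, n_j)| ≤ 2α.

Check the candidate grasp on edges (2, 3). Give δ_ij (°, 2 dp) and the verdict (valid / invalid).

α = atan 0.25 = 14.04°;  2α = 28.07°
edge 2: e_2 = (-0.97, +0.72);  n_2 = (+0.5960, +0.8030)
edge 3: e_3 = (-1.18, +0.18);  n_3 = (+0.1508, +0.9886)
∠(n_2, n_3) = 27.91°
δ = |180° − 27.91°| = 152.09°
152.09° > 2α = 28.07°  →  invalid

δ = 152.09°, invalid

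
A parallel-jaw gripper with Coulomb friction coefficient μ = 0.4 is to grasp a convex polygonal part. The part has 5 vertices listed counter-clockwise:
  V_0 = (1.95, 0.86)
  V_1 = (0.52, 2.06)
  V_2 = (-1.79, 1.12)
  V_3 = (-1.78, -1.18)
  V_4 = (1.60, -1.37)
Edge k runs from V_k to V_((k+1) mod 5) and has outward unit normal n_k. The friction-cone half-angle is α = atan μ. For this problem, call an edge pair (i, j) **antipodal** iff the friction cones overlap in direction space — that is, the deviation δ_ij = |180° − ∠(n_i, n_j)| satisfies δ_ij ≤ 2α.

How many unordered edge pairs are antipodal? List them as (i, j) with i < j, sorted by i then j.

α = atan 0.4 = 21.80°;  2α = 43.60°
n_0 = (+0.6428, +0.7660)
n_1 = (-0.3769, +0.9262)
n_2 = (-1.0000, -0.0043)
n_3 = (-0.0561, -0.9984)
n_4 = (+0.9879, -0.1551)
  (0,1): δ = 117.86°  ·
  (0,2): δ = 49.75°  ·
  (0,3): δ = 36.78°  ✓
  (0,4): δ = 121.08°  ·
  (1,2): δ = 111.89°  ·
  (1,3): δ = 25.36°  ✓
  (1,4): δ = 58.94°  ·
  (2,3): δ = 93.47°  ·
  (2,4): δ = 9.17°  ✓
  (3,4): δ = 95.70°  ·
antipodal pairs: 3

count = 3; pairs: (0,3), (1,3), (2,4)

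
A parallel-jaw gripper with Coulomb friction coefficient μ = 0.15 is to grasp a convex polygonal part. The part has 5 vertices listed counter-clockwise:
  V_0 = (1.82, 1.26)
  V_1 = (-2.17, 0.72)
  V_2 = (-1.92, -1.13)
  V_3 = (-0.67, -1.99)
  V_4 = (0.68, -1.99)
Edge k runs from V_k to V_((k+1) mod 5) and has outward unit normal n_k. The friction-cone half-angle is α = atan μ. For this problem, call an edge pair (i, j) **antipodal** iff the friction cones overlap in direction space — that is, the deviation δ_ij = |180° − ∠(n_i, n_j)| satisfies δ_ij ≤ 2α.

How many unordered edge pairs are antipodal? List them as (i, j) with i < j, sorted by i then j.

count = 1; pairs: (0,3)

α = atan 0.15 = 8.53°;  2α = 17.06°
n_0 = (-0.1341, +0.9910)
n_1 = (-0.9910, -0.1339)
n_2 = (-0.5668, -0.8238)
n_3 = (+0.0000, -1.0000)
n_4 = (+0.9436, -0.3310)
  (0,1): δ = 90.01°  ·
  (0,2): δ = 42.24°  ·
  (0,3): δ = 7.71°  ✓
  (0,4): δ = 62.96°  ·
  (1,2): δ = 132.22°  ·
  (1,3): δ = 97.70°  ·
  (1,4): δ = 27.03°  ·
  (2,3): δ = 145.47°  ·
  (2,4): δ = 74.80°  ·
  (3,4): δ = 109.33°  ·
antipodal pairs: 1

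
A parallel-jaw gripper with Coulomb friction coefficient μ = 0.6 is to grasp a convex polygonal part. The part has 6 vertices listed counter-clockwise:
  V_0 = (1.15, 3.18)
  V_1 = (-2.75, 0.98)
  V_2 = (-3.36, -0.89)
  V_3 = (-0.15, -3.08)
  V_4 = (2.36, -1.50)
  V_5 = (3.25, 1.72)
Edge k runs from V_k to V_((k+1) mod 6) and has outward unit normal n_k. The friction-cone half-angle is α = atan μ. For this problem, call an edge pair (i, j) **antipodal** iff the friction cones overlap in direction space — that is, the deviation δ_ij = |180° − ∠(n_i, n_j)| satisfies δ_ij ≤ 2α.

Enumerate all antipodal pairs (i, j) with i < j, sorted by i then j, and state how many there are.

count = 5; pairs: (0,3), (0,4), (1,3), (1,4), (2,5)

α = atan 0.6 = 30.96°;  2α = 61.93°
n_0 = (-0.4913, +0.8710)
n_1 = (-0.9507, +0.3101)
n_2 = (-0.5636, -0.8261)
n_3 = (+0.5327, -0.8463)
n_4 = (+0.9639, -0.2664)
n_5 = (+0.5708, +0.8211)
  (0,1): δ = 137.49°  ·
  (0,2): δ = 63.73°  ·
  (0,3): δ = 2.76°  ✓
  (0,4): δ = 45.12°  ✓
  (0,5): δ = 115.76°  ·
  (1,2): δ = 106.24°  ·
  (1,3): δ = 39.74°  ✓
  (1,4): δ = 2.62°  ✓
  (1,5): δ = 73.26°  ·
  (2,3): δ = 113.51°  ·
  (2,4): δ = 71.15°  ·
  (2,5): δ = 0.51°  ✓
  (3,4): δ = 137.64°  ·
  (3,5): δ = 67.00°  ·
  (4,5): δ = 109.36°  ·
antipodal pairs: 5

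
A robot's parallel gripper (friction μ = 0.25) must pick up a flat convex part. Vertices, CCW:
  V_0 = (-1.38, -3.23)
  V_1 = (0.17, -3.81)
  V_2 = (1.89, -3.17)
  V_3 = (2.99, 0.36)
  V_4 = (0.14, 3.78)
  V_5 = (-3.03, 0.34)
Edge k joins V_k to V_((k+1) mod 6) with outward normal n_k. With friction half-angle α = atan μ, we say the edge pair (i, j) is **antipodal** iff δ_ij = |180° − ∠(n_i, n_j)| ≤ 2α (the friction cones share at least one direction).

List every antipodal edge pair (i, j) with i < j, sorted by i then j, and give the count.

α = atan 0.25 = 14.04°;  2α = 28.07°
n_0 = (-0.3505, -0.9366)
n_1 = (+0.3487, -0.9372)
n_2 = (+0.9547, -0.2975)
n_3 = (+0.7682, +0.6402)
n_4 = (-0.7354, +0.6777)
n_5 = (-0.9077, -0.4195)
  (0,1): δ = 139.07°  ·
  (0,2): δ = 86.79°  ·
  (0,3): δ = 29.68°  ·
  (0,4): δ = 67.85°  ·
  (0,5): δ = 135.32°  ·
  (1,2): δ = 127.72°  ·
  (1,3): δ = 70.60°  ·
  (1,4): δ = 26.93°  ✓
  (1,5): δ = 94.40°  ·
  (2,3): δ = 122.89°  ·
  (2,4): δ = 25.35°  ✓
  (2,5): δ = 42.11°  ·
  (3,4): δ = 82.47°  ·
  (3,5): δ = 15.00°  ✓
  (4,5): δ = 112.53°  ·
antipodal pairs: 3

count = 3; pairs: (1,4), (2,4), (3,5)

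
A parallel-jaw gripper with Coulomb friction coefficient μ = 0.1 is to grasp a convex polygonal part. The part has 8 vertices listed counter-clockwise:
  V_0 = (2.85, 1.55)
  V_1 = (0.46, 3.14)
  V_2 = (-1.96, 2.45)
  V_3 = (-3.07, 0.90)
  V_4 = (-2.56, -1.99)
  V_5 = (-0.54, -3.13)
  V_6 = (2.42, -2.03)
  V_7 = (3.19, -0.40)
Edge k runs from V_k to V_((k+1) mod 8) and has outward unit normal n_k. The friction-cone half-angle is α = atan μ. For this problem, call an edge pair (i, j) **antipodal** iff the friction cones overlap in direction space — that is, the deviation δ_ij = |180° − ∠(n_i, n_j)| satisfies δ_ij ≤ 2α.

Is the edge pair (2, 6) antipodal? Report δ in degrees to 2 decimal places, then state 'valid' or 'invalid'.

δ = 10.32°, valid

α = atan 0.1 = 5.71°;  2α = 11.42°
edge 2: e_2 = (-1.11, -1.55);  n_2 = (-0.8130, +0.5822)
edge 6: e_6 = (+0.77, +1.63);  n_6 = (+0.9042, -0.4271)
∠(n_2, n_6) = 169.68°
δ = |180° − 169.68°| = 10.32°
10.32° ≤ 2α = 11.42°  →  valid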